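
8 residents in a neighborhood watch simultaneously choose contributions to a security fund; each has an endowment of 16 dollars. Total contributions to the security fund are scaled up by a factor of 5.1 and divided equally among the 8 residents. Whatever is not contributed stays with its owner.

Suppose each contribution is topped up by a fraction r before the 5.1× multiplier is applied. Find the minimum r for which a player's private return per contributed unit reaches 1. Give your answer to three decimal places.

With matching at rate r, one contributed unit becomes (1 + r) in the security fund and returns 5.1 × (1 + r) / 8 to the contributor.
Setting this equal to 1: 1 + r = 8/5.1 = 1.5686.
So the minimum matching rate is r = 1.5686 − 1 = 0.569.

0.569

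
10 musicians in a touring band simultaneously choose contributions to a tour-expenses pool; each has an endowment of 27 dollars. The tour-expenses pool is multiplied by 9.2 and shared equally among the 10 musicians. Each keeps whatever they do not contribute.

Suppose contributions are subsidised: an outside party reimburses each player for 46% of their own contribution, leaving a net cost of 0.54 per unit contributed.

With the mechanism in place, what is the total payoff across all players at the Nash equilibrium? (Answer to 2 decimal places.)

Under the mechanism each unit contributed yields (9.2/10) / 0.54 = 1.7037 back to its contributor per unit of net cost, which exceeds 1, making full contribution the dominant choice for everyone.
So the Nash equilibrium is full contribution by all 10; the group earns 10 × (27 × 0.46 + 9.2 × 27) = 2608.20.

2608.20 dollars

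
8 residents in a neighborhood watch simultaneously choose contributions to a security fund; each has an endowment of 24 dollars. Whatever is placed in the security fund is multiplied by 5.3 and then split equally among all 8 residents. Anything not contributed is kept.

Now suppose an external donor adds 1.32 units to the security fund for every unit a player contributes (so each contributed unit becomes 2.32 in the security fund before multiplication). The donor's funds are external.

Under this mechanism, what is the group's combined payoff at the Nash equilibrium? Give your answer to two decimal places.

2360.83 dollars

Under the mechanism each unit contributed yields 5.3 × 2.32 / 8 = 1.5370 back to its contributor per unit of net cost, which exceeds 1, making full contribution the dominant choice for everyone.
So the Nash equilibrium is full contribution by all 8; the group earns 5.3 × 2.32 × 192 = 2360.83.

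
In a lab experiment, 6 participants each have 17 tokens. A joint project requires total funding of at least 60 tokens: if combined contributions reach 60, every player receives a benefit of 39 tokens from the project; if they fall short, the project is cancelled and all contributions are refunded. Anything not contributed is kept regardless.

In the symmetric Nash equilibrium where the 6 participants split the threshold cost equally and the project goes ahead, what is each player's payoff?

Equal share of the threshold: 60/6 = 10.
At this profile no one gains by cutting their contribution: any cut drops the total below 60, the project is cancelled, contributions are refunded, and the deviator ends with 17, which is less than 17 − 10 + 39 = 46. Contributing more than 10 just wastes the excess. So contributing exactly 10 is a best response.
Each player's payoff: 17 − 10 + 39 = 46.

46 tokens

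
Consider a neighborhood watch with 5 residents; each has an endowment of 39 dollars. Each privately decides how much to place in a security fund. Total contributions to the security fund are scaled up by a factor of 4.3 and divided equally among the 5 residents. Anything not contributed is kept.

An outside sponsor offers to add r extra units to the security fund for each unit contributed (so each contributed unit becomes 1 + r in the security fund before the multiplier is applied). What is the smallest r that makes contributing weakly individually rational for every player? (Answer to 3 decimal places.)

0.163

With matching at rate r, one contributed unit becomes (1 + r) in the security fund and returns 4.3 × (1 + r) / 5 to the contributor.
Setting this equal to 1: 1 + r = 5/4.3 = 1.1628.
So the minimum matching rate is r = 1.1628 − 1 = 0.163.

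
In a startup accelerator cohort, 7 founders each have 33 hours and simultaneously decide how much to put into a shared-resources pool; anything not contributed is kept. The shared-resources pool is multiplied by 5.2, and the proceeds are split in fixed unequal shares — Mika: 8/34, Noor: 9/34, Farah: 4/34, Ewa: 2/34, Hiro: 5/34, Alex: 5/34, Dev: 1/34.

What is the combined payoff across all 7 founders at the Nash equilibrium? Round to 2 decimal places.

508.20 hours

Player j's private return per contributed unit is 5.2 × (j's share). Contributing is weakly dominant for j when that share is at least 1/5.2 = 0.1923, and contributing 0 is dominant otherwise.
Mika and Noor are above the threshold, contributing 33 each; the remaining 5 contribute 0. Total contributed: 66.
The shared-resources pool pays out 5.2 × 66 = 343.20 in total (split across the unequal shares, but the aggregate is all that matters for the group sum).
The 5 free-riders keep 33 each, adding 165. Group total = 165 + 343.20 = 508.20.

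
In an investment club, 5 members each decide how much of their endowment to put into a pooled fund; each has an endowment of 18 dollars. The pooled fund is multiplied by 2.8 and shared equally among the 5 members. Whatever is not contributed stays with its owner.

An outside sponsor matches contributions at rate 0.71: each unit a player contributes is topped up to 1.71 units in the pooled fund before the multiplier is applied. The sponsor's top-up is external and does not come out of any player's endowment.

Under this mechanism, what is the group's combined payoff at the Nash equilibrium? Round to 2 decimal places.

With the mechanism, a contributed unit returns 2.8 × 1.71 / 5 = 0.9576 per unit of net cost — still below 1 — so contributing 0 remains dominant for every player.
Everyone keeps their endowment and the group total is 5 × 18 = 90.

90.00 dollars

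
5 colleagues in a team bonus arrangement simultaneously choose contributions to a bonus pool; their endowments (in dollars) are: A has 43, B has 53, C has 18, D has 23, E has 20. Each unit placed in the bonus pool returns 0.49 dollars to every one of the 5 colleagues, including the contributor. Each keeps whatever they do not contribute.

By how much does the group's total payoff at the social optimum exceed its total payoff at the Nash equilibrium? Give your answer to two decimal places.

The private return per contributed unit is 0.49 < 1 for everyone, so the Nash equilibrium is zero contribution and the group total is Σ E_j = 43 + 53 + 18 + 23 + 20 = 157.
Each contributed unit returns 2.450 to the group, so the social optimum is full contribution by everyone: group total = 2.450 × 157 = 384.65.
Efficiency loss = (2.450 − 1) × 157 = 227.65.

227.65 dollars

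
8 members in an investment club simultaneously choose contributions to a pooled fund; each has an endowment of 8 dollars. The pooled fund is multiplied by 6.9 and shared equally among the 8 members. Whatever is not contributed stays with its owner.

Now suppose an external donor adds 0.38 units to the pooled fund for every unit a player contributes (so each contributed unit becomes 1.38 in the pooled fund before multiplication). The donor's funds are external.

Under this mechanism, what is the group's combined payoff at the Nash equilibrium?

609.41 dollars

With the mechanism, a contributed unit returns 6.9 × 1.38 / 8 = 1.1903 per unit of net cost to the contributor — now above 1 — so contributing fully is weakly dominant for every player.
So the Nash equilibrium is full contribution by all 8; the group earns 6.9 × 1.38 × 64 = 609.41.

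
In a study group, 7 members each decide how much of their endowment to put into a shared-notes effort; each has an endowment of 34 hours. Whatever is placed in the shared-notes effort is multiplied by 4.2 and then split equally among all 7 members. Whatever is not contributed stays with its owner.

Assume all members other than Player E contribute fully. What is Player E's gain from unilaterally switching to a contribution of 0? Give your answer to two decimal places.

13.60 hours

Switching from a contribution of 34 to 0 lets Player E keep an extra 34 hours, but lowers the shared-notes effort by 34, which costs Player E their own share of that drop: 4.2/7 × 34 = 20.40.
Net gain = 34 − 20.40 = 13.60. The private return per contributed unit (0.6000) is below 1, so free-riding is indeed the best response regardless of what the others do.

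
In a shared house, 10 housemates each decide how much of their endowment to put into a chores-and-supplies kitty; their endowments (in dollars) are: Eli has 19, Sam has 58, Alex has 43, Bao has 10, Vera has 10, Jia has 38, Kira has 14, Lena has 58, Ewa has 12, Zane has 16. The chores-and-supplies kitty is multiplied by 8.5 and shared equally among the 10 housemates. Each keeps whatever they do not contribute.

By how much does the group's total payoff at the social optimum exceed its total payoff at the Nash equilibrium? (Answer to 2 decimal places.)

The private return per contributed unit is 8.5/10 = 0.8500 < 1 for every player regardless of endowment, so the Nash equilibrium is zero contribution and the group total is Σ E_j = 19 + 58 + 43 + 10 + 10 + 38 + 14 + 58 + 12 + 16 = 278.
Each contributed unit returns 8.500 to the group, so the social optimum is full contribution by everyone: group total = 8.500 × 278 = 2363.00.
Efficiency loss = (8.500 − 1) × 278 = 2085.00.

2085.00 dollars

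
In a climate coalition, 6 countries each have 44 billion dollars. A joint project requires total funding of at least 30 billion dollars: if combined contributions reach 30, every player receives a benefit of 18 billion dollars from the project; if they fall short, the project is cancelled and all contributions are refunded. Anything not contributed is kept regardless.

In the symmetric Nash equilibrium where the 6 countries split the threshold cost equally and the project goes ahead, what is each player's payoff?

Equal share of the threshold: 30/6 = 5.
At this profile no one gains by cutting their contribution: any cut drops the total below 30, the project is cancelled, contributions are refunded, and the deviator ends with 44, which is less than 44 − 5 + 18 = 57. Contributing more than 5 just wastes the excess. So contributing exactly 5 is a best response.
Each player's payoff: 44 − 5 + 18 = 57.

57 billion dollars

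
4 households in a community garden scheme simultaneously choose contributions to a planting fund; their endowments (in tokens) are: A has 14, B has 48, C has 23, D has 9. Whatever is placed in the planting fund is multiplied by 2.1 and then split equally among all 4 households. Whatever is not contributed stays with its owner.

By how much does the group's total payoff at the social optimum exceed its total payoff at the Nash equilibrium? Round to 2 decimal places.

The private return per contributed unit is 2.1/4 = 0.5250 < 1 for every player regardless of endowment, so the Nash equilibrium is zero contribution and the group total is Σ E_j = 14 + 48 + 23 + 9 = 94.
Each contributed unit returns 2.100 to the group, so the social optimum is full contribution by everyone: group total = 2.100 × 94 = 197.40.
Efficiency loss = (2.100 − 1) × 94 = 103.40.

103.40 tokens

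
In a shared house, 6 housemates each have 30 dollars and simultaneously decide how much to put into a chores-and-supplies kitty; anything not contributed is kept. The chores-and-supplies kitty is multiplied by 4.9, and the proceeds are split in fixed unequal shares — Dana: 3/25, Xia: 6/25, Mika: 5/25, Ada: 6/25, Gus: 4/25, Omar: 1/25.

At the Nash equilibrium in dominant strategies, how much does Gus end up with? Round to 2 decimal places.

Player j's private return per contributed unit is 4.9 × (j's share). Contributing is weakly dominant for j when that share is at least 1/4.9 = 0.2041, and contributing 0 is dominant otherwise.
The shares above 0.2041 belong to Xia and Ada, contributing 30 each; the remaining 4 contribute 0. Total contributed: 60.
Gus keeps 30 and receives 4.9 × 60 × 4/25 = 47.04 from the chores-and-supplies kitty, for a payoff of 77.04.

77.04 dollars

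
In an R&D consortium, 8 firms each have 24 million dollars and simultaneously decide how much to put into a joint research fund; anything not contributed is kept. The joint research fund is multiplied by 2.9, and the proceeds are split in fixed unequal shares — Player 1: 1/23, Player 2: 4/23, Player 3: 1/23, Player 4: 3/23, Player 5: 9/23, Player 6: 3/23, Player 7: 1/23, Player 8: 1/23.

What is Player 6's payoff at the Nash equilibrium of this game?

For player j, contributing a unit is worthwhile iff 2.9 × (j's share) ≥ 1, i.e. iff j's share is at least 0.3448.
The only share above 0.3448 is Player 5's 9/23, contributing 24; the remaining 7 contribute 0. Total contributed: 24.
Player 6 keeps 24 and receives 2.9 × 24 × 3/23 = 9.08 from the joint research fund, for a payoff of 33.08.

33.08 million dollars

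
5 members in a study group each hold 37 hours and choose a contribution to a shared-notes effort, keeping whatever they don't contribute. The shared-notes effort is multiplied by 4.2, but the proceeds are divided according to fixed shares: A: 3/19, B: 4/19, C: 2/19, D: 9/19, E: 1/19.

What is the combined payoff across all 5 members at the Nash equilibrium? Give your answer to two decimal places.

A player with share s gets back 4.2·s per unit contributed, so full contribution is dominant for anyone with s > 1/4.2 = 0.2381 and zero contribution is dominant for anyone below.
Only D (9/19) clears that bar, contributing 37; the remaining 4 contribute 0. Total contributed: 37.
The shared-notes effort pays out 4.2 × 37 = 155.40 in total (split across the unequal shares, but the aggregate is all that matters for the group sum).
The 4 free-riders keep 37 each, adding 148. Group total = 148 + 155.40 = 303.40.

303.40 hours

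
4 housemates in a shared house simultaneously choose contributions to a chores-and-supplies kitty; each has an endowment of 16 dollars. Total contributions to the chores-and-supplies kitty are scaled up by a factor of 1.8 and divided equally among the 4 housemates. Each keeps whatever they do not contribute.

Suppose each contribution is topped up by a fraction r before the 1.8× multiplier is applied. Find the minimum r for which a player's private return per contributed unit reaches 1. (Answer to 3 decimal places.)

1.222

With matching at rate r, one contributed unit becomes (1 + r) in the chores-and-supplies kitty and returns 1.8 × (1 + r) / 4 to the contributor.
Setting this equal to 1: 1 + r = 4/1.8 = 2.2222.
So the minimum matching rate is r = 2.2222 − 1 = 1.222.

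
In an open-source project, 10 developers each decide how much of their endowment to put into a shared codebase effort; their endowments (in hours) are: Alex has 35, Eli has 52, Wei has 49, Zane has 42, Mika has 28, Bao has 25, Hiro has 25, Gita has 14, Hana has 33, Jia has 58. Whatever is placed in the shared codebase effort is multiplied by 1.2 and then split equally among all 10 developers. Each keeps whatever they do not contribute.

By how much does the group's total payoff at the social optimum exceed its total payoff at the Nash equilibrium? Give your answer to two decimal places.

72.20 hours

The private return per contributed unit is 1.2/10 = 0.1200 < 1 for every player regardless of endowment, so the Nash equilibrium is zero contribution and the group total is Σ E_j = 35 + 52 + 49 + 42 + 28 + 25 + 25 + 14 + 33 + 58 = 361.
Each contributed unit returns 1.200 to the group, so the social optimum is full contribution by everyone: group total = 1.200 × 361 = 433.20.
Efficiency loss = (1.200 − 1) × 361 = 72.20.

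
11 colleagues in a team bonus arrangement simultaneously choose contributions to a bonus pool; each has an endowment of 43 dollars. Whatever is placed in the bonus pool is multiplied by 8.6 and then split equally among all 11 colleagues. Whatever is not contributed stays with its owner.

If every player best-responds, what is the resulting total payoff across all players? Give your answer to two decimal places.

473.00 dollars

Each contributed unit returns 8.6/11 = 0.7818 to its contributor — below 1 — so contributing 0 is dominant for every player. At the Nash equilibrium everyone keeps their 43, and the group total is 11 × 43 = 473.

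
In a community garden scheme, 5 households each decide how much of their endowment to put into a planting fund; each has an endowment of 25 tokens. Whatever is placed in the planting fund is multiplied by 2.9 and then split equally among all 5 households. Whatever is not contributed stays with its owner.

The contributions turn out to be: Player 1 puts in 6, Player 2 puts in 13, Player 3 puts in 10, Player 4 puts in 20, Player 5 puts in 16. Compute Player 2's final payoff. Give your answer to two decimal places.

49.70 tokens

Total contributed: 6 + 13 + 10 + 20 + 16 = 65.
Each receives 2.9 × 65 / 5 = 37.70 from the planting fund.
Player 2 keeps 25 − 13 = 12, so Player 2's payoff is 12 + 37.70 = 49.70.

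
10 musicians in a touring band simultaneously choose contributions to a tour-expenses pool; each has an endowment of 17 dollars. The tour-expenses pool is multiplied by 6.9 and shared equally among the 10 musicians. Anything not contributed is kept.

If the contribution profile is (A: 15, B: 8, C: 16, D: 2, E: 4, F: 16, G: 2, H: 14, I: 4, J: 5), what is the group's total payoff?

Total contributed: 15 + 8 + 16 + 2 + 4 + 16 + 2 + 14 + 4 + 5 = 86; total kept: 10 × 17 − 86 = 84.
The tour-expenses pool pays out 6.9 × 86 = 593.40 in aggregate.
Group total = 84 + 593.40 = 677.40.

677.40 dollars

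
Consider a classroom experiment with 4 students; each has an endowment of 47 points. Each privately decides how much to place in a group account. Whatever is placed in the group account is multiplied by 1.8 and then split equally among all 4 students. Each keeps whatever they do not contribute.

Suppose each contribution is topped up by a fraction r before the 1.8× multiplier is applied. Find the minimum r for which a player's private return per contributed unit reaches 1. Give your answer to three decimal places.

With matching at rate r, one contributed unit becomes (1 + r) in the group account and returns 1.8 × (1 + r) / 4 to the contributor.
Setting this equal to 1: 1 + r = 4/1.8 = 2.2222.
So the minimum matching rate is r = 2.2222 − 1 = 1.222.

1.222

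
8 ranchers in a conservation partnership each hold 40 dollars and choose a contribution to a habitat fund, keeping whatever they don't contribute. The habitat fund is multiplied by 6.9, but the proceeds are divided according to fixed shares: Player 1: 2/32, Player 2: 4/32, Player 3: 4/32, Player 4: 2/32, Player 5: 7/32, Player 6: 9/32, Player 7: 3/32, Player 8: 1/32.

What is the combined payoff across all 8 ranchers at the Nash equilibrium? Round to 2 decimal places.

Player j's private return per contributed unit is 6.9 × (j's share). Contributing is weakly dominant for j when that share is at least 1/6.9 = 0.1449, and contributing 0 is dominant otherwise.
Player 5 and Player 6 clear that bar, contributing 40 each; the remaining 6 contribute 0. Total contributed: 80.
The habitat fund pays out 6.9 × 80 = 552.00 in total (split across the unequal shares, but the aggregate is all that matters for the group sum).
The 6 free-riders keep 40 each, adding 240. Group total = 240 + 552.00 = 792.00.

792.00 dollars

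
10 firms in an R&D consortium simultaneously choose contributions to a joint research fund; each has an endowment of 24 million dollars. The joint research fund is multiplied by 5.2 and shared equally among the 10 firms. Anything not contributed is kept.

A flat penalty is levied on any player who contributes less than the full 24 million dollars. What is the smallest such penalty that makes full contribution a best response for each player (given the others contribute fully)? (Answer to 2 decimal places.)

11.52 million dollars

Given the others contribute fully, the best deviation is to contribute 0 (any partial contribution still incurs the fine and gives up units whose private return 0.5200 is below 1).
Deviating from 24 to 0 saves 24 million dollars but forfeits the deviator's share of the drop in the joint research fund: 5.2/10 × 24 = 12.48.
So the deviation gain is 24 − 12.48 = 11.52, and the fine must be at least 11.52 million dollars to wipe it out.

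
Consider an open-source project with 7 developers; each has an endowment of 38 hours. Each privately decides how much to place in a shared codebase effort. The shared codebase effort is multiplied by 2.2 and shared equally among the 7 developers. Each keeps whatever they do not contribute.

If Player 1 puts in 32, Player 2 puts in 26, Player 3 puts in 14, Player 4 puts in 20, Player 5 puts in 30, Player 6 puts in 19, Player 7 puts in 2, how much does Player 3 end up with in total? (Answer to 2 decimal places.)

68.94 hours

Total contributed: 32 + 26 + 14 + 20 + 30 + 19 + 2 = 143.
Each receives 2.2 × 143 / 7 = 44.94 from the shared codebase effort.
Player 3 keeps 38 − 14 = 24, so Player 3's payoff is 24 + 44.94 = 68.94.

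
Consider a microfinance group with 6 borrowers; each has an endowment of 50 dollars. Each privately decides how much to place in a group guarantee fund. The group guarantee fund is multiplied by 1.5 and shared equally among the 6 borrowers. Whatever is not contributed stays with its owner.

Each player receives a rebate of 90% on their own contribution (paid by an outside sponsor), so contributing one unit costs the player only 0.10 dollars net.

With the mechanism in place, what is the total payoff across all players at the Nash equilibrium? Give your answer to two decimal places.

720.00 dollars

The effective private return per unit is now (1.5/6) / 0.10 = 2.5000 > 1, so every player's dominant strategy flips to full contribution.
So the Nash equilibrium is full contribution by all 6; the group earns 6 × (50 × 0.90 + 1.5 × 50) = 720.00.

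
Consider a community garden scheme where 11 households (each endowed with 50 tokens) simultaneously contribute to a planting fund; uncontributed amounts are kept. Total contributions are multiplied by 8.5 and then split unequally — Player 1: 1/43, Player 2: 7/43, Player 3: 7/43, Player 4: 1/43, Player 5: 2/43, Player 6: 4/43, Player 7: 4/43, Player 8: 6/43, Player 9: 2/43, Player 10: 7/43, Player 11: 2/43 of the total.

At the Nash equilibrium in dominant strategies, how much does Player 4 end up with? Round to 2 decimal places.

89.53 tokens

Each unit j contributes comes back to j as 8.5 × (j's share), so j prefers to contribute only if that share exceeds 1/8.5 = 0.1176; otherwise keeping the unit dominates.
The shares above 0.1176 belong to Player 2, Player 3, Player 8 and Player 10, contributing 50 each; the remaining 7 contribute 0. Total contributed: 200.
Player 4 keeps 50 and receives 8.5 × 200 × 1/43 = 39.53 from the planting fund, for a payoff of 89.53.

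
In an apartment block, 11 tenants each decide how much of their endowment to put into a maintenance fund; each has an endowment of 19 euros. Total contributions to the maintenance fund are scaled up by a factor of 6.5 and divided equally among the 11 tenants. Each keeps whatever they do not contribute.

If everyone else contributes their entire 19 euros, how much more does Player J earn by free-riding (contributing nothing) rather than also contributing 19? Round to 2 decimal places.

Switching from a contribution of 19 to 0 lets Player J keep an extra 19 euros, but lowers the maintenance fund by 19, which costs Player J their own share of that drop: 6.5/11 × 19 = 11.23.
Net gain = 19 − 11.23 = 7.77. The private return per contributed unit (0.5909) is below 1, so free-riding is indeed the best response regardless of what the others do.

7.77 euros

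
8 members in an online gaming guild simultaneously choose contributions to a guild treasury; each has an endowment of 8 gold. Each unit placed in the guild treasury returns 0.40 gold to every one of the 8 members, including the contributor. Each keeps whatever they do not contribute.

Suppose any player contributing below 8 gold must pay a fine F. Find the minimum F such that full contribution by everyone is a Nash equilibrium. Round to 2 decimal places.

4.80 gold

Given the others contribute fully, the best deviation is to contribute 0 (any partial contribution still incurs the fine and gives up units whose private return 0.40 is below 1).
Deviating from 8 to 0 saves 8 gold but forfeits the deviator's share of the drop in the guild treasury: 0.40 × 8 = 3.20.
So the deviation gain is 8 − 3.20 = 4.80, and the fine must be at least 4.80 gold to wipe it out.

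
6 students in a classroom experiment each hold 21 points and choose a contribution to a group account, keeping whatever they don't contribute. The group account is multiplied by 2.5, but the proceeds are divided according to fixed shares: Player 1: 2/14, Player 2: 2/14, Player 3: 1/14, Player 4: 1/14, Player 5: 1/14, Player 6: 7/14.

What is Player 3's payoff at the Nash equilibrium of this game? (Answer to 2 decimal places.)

A player with share s gets back 2.5·s per unit contributed, so full contribution is dominant for anyone with s > 1/2.5 = 0.4000 and zero contribution is dominant for anyone below.
The only share above 0.4000 is Player 6's 7/14, contributing 21; the remaining 5 contribute 0. Total contributed: 21.
Player 3 keeps 21 and receives 2.5 × 21 × 1/14 = 3.75 from the group account, for a payoff of 24.75.

24.75 points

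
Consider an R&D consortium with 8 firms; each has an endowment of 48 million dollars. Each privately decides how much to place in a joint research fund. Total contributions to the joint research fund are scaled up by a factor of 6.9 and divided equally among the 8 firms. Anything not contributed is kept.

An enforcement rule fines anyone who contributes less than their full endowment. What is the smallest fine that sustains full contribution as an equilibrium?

Given the others contribute fully, the best deviation is to contribute 0 (any partial contribution still incurs the fine and gives up units whose private return 0.8625 is below 1).
Deviating from 48 to 0 saves 48 million dollars but forfeits the deviator's share of the drop in the joint research fund: 6.9/8 × 48 = 41.40.
So the deviation gain is 48 − 41.40 = 6.60, and the fine must be at least 6.60 million dollars to wipe it out.

6.60 million dollars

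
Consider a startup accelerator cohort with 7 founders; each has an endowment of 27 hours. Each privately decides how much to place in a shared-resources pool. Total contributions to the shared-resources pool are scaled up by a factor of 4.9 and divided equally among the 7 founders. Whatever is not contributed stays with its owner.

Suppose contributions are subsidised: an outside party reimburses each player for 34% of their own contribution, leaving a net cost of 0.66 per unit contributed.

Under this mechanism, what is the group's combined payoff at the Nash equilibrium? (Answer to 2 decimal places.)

990.36 hours

Under the mechanism each unit contributed yields (4.9/7) / 0.66 = 1.0606 back to its contributor per unit of net cost, which exceeds 1, making full contribution the dominant choice for everyone.
So the Nash equilibrium is full contribution by all 7; the group earns 7 × (27 × 0.34 + 4.9 × 27) = 990.36.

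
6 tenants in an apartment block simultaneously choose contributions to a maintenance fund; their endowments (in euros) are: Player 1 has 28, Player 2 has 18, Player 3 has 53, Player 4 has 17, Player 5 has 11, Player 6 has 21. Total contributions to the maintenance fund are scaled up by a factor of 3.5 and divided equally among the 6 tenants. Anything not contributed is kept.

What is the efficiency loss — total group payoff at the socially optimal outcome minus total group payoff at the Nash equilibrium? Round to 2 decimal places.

370.00 euros

The private return per contributed unit is 3.5/6 = 0.5833 < 1 for every player regardless of endowment, so the Nash equilibrium is zero contribution and the group total is Σ E_j = 28 + 18 + 53 + 17 + 11 + 21 = 148.
Each contributed unit returns 3.500 to the group, so the social optimum is full contribution by everyone: group total = 3.500 × 148 = 518.00.
Efficiency loss = (3.500 − 1) × 148 = 370.00.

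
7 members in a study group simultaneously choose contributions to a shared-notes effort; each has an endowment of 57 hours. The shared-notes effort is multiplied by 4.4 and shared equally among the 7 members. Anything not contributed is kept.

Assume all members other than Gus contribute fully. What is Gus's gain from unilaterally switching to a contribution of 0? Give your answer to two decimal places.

Switching from a contribution of 57 to 0 lets Gus keep an extra 57 hours, but lowers the shared-notes effort by 57, which costs Gus their own share of that drop: 4.4/7 × 57 = 35.83.
Net gain = 57 − 35.83 = 21.17. The private return per contributed unit (0.6286) is below 1, so free-riding is indeed the best response regardless of what the others do.

21.17 hours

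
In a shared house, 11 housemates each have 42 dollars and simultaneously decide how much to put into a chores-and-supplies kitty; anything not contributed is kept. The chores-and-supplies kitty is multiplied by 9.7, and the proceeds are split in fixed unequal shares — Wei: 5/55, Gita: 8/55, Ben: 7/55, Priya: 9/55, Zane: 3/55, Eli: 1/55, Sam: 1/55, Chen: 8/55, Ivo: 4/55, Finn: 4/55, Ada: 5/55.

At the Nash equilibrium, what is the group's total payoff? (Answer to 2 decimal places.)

For player j, contributing a unit is worthwhile iff 9.7 × (j's share) ≥ 1, i.e. iff j's share is at least 0.1031.
Gita, Ben, Priya and Chen clear that bar, contributing 42 each; the remaining 7 contribute 0. Total contributed: 168.
The chores-and-supplies kitty pays out 9.7 × 168 = 1629.60 in total (split across the unequal shares, but the aggregate is all that matters for the group sum).
The 7 free-riders keep 42 each, adding 294. Group total = 294 + 1629.60 = 1923.60.

1923.60 dollars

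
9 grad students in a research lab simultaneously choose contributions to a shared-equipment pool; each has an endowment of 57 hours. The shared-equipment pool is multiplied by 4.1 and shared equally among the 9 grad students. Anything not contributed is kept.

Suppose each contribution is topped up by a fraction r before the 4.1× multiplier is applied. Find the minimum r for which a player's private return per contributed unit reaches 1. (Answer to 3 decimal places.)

1.195

With matching at rate r, one contributed unit becomes (1 + r) in the shared-equipment pool and returns 4.1 × (1 + r) / 9 to the contributor.
Setting this equal to 1: 1 + r = 9/4.1 = 2.1951.
So the minimum matching rate is r = 2.1951 − 1 = 1.195.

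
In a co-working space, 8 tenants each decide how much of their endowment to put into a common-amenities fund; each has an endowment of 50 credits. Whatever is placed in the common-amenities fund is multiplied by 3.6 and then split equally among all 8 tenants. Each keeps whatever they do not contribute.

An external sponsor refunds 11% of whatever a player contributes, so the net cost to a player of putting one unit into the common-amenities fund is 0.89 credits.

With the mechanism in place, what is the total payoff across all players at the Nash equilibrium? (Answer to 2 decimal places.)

400.00 credits

Even with the mechanism, each unit contributed returns only (3.6/8) / 0.89 = 0.5056 per unit of net cost, so contributing nothing is still dominant.
At the Nash equilibrium no one contributes; group total payoff = 8 × 50 = 400.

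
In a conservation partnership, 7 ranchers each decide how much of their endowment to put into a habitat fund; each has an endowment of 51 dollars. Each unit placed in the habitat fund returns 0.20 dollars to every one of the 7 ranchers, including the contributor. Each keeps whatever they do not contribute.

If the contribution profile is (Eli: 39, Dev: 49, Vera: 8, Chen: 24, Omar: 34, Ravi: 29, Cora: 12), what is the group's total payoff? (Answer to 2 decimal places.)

Total contributed: 39 + 49 + 8 + 24 + 34 + 29 + 12 = 195; total kept: 7 × 51 − 195 = 162.
The habitat fund pays out 0.20 × 7 × 195 = 273.00 in aggregate.
Group total = 162 + 273.00 = 435.00.

435.00 dollars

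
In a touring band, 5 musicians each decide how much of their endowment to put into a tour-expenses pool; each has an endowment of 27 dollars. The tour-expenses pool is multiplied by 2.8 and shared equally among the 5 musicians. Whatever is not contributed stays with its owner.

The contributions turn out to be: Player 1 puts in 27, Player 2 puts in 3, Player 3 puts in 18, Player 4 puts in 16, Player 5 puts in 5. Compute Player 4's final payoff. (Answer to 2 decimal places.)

49.64 dollars

Total contributed: 27 + 3 + 18 + 16 + 5 = 69.
Each receives 2.8 × 69 / 5 = 38.64 from the tour-expenses pool.
Player 4 keeps 27 − 16 = 11, so Player 4's payoff is 11 + 38.64 = 49.64.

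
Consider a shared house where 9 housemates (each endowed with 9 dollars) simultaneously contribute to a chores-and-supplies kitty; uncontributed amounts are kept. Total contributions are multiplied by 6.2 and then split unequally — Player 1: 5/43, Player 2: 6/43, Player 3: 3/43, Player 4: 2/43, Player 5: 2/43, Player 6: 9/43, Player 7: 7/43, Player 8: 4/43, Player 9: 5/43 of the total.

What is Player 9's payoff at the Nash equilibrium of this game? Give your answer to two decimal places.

A player with share s gets back 6.2·s per unit contributed, so full contribution is dominant for anyone with s > 1/6.2 = 0.1613 and zero contribution is dominant for anyone below.
Player 6 and Player 7 clear that bar, contributing 9 each; the remaining 7 contribute 0. Total contributed: 18.
Player 9 keeps 9 and receives 6.2 × 18 × 5/43 = 12.98 from the chores-and-supplies kitty, for a payoff of 21.98.

21.98 dollars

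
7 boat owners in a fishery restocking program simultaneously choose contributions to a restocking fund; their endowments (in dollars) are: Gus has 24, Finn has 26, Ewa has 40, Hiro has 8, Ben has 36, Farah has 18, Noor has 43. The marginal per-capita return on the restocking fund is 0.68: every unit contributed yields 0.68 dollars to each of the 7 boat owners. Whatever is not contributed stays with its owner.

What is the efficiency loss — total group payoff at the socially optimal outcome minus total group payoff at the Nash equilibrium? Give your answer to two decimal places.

733.20 dollars

The private return per contributed unit is 0.68 < 1 for everyone, so the Nash equilibrium is zero contribution and the group total is Σ E_j = 24 + 26 + 40 + 8 + 36 + 18 + 43 = 195.
Each contributed unit returns 4.760 to the group, so the social optimum is full contribution by everyone: group total = 4.760 × 195 = 928.20.
Efficiency loss = (4.760 − 1) × 195 = 733.20.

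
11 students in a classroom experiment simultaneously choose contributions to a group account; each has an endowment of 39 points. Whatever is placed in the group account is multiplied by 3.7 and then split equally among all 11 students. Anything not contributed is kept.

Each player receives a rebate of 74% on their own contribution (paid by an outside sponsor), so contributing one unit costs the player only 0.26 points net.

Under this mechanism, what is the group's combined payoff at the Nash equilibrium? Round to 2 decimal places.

1904.76 points

The effective private return per unit is now (3.7/11) / 0.26 = 1.2937 > 1, so every player's dominant strategy flips to full contribution.
At the Nash equilibrium everyone contributes 39. Group total payoff = 11 × (39 × 0.74 + 3.7 × 39) = 1904.76.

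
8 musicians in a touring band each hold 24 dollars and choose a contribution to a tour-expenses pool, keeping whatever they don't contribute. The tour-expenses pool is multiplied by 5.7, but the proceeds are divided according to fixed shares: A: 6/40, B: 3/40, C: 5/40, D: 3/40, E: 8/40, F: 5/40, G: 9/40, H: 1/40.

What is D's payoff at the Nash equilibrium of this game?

44.52 dollars

Player j's private return per contributed unit is 5.7 × (j's share). Contributing is weakly dominant for j when that share is at least 1/5.7 = 0.1754, and contributing 0 is dominant otherwise.
The shares above 0.1754 belong to E and G, contributing 24 each; the remaining 6 contribute 0. Total contributed: 48.
D keeps 24 and receives 5.7 × 48 × 3/40 = 20.52 from the tour-expenses pool, for a payoff of 44.52.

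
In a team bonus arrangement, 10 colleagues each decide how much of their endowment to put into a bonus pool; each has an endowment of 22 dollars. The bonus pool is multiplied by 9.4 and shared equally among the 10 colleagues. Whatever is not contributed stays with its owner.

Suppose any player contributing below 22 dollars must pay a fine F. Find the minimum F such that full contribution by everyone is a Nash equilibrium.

Given the others contribute fully, the best deviation is to contribute 0 (any partial contribution still incurs the fine and gives up units whose private return 0.9400 is below 1).
Deviating from 22 to 0 saves 22 dollars but forfeits the deviator's share of the drop in the bonus pool: 9.4/10 × 22 = 20.68.
So the deviation gain is 22 − 20.68 = 1.32, and the fine must be at least 1.32 dollars to wipe it out.

1.32 dollars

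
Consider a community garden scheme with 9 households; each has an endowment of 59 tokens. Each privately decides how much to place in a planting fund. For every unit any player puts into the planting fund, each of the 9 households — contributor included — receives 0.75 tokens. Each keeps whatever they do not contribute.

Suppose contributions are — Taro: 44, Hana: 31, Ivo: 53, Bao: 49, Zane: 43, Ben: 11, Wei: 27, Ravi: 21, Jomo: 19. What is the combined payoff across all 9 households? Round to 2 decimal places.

Total contributed: 44 + 31 + 53 + 49 + 43 + 11 + 27 + 21 + 19 = 298; total kept: 9 × 59 − 298 = 233.
The planting fund pays out 0.75 × 9 × 298 = 2011.50 in aggregate.
Group total = 233 + 2011.50 = 2244.50.

2244.50 tokens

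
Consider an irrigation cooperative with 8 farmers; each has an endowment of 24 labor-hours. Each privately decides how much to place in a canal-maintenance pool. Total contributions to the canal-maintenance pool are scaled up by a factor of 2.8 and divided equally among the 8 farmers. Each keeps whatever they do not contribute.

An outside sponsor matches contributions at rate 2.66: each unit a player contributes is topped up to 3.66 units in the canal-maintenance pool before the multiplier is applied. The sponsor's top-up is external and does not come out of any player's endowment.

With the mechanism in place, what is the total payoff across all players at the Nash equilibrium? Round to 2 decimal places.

1967.62 labor-hours

The effective private return per unit is now 2.8 × 3.66 / 8 = 1.2810 > 1, so every player's dominant strategy flips to full contribution.
At the Nash equilibrium everyone contributes 24. Group total payoff = 2.8 × 3.66 × 192 = 1967.62.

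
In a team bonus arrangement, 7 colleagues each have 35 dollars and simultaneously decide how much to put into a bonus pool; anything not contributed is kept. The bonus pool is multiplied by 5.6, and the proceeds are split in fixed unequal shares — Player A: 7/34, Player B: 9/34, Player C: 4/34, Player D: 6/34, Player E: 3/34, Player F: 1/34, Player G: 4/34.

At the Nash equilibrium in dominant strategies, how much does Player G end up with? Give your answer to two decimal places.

Each unit j contributes comes back to j as 5.6 × (j's share), so j prefers to contribute only if that share exceeds 1/5.6 = 0.1786; otherwise keeping the unit dominates.
Player A and Player B clear that bar, contributing 35 each; the remaining 5 contribute 0. Total contributed: 70.
Player G keeps 35 and receives 5.6 × 70 × 4/34 = 46.12 from the bonus pool, for a payoff of 81.12.

81.12 dollars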